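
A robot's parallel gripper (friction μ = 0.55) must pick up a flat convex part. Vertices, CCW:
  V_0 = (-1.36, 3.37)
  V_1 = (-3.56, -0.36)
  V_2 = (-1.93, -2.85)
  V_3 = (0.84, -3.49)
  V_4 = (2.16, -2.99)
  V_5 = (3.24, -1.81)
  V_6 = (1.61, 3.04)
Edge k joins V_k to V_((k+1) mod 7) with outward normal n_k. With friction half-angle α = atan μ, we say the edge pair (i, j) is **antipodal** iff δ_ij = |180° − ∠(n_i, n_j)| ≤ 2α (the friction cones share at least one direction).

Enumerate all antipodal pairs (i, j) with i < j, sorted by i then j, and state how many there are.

α = atan 0.55 = 28.81°;  2α = 57.62°
n_0 = (-0.8613, +0.5080)
n_1 = (-0.8367, -0.5477)
n_2 = (-0.2251, -0.9743)
n_3 = (+0.3542, -0.9352)
n_4 = (+0.7377, -0.6752)
n_5 = (+0.9479, +0.3186)
n_6 = (+0.1104, +0.9939)
  (0,1): δ = 116.26°  ·
  (0,2): δ = 72.48°  ·
  (0,3): δ = 38.72°  ✓
  (0,4): δ = 11.93°  ✓
  (0,5): δ = 49.11°  ✓
  (0,6): δ = 114.19°  ·
  (1,2): δ = 136.22°  ·
  (1,3): δ = 102.46°  ·
  (1,4): δ = 75.68°  ·
  (1,5): δ = 14.63°  ✓
  (1,6): δ = 50.45°  ✓
  (2,3): δ = 146.24°  ·
  (2,4): δ = 119.46°  ·
  (2,5): δ = 58.41°  ·
  (2,6): δ = 6.67°  ✓
  (3,4): δ = 153.21°  ·
  (3,5): δ = 92.17°  ·
  (3,6): δ = 27.09°  ✓
  (4,5): δ = 118.96°  ·
  (4,6): δ = 53.87°  ✓
  (5,6): δ = 114.92°  ·
antipodal pairs: 8

count = 8; pairs: (0,3), (0,4), (0,5), (1,5), (1,6), (2,6), (3,6), (4,6)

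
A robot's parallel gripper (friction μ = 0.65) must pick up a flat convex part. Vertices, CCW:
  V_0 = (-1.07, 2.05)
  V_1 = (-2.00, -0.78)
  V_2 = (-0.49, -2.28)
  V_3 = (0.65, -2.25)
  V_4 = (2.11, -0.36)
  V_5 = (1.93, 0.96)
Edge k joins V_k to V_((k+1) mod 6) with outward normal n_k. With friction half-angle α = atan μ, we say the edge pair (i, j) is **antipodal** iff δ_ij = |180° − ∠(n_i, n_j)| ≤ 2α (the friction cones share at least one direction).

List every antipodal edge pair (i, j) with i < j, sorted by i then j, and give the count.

count = 5; pairs: (0,3), (0,4), (1,4), (1,5), (2,5)

α = atan 0.65 = 33.02°;  2α = 66.05°
n_0 = (-0.9500, +0.3122)
n_1 = (-0.7048, -0.7095)
n_2 = (+0.0263, -0.9997)
n_3 = (+0.7914, -0.6113)
n_4 = (+0.9908, +0.1351)
n_5 = (+0.3415, +0.9399)
  (0,1): δ = 116.62°  ·
  (0,2): δ = 70.30°  ·
  (0,3): δ = 19.49°  ✓
  (0,4): δ = 25.96°  ✓
  (0,5): δ = 88.22°  ·
  (1,2): δ = 133.68°  ·
  (1,3): δ = 82.88°  ·
  (1,4): δ = 37.43°  ✓
  (1,5): δ = 24.84°  ✓
  (2,3): δ = 129.19°  ·
  (2,4): δ = 83.74°  ·
  (2,5): δ = 21.48°  ✓
  (3,4): δ = 134.55°  ·
  (3,5): δ = 72.28°  ·
  (4,5): δ = 117.73°  ·
antipodal pairs: 5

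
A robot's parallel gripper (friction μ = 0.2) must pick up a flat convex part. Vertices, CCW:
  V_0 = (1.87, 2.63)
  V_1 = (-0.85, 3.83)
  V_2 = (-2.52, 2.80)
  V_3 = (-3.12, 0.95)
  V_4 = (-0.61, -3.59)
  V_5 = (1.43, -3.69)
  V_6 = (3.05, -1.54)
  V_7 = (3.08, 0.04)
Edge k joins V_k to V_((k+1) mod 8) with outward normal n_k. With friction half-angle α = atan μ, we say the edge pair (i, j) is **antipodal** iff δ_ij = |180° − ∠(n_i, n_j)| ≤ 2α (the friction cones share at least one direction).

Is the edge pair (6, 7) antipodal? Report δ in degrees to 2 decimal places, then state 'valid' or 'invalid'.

α = atan 0.2 = 11.31°;  2α = 22.62°
edge 6: e_6 = (+0.03, +1.58);  n_6 = (+0.9998, -0.0190)
edge 7: e_7 = (-1.21, +2.59);  n_7 = (+0.9060, +0.4233)
∠(n_6, n_7) = 26.13°
δ = |180° − 26.13°| = 153.87°
153.87° > 2α = 22.62°  →  invalid

δ = 153.87°, invalid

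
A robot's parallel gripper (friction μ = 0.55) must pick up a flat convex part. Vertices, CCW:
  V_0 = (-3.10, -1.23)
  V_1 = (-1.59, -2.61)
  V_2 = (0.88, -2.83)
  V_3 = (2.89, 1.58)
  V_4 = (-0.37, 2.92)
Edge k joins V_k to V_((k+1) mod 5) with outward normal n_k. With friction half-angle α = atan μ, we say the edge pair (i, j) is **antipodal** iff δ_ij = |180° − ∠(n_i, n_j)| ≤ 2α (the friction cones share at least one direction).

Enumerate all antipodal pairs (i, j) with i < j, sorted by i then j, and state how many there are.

α = atan 0.55 = 28.81°;  2α = 57.62°
n_0 = (-0.6746, -0.7382)
n_1 = (-0.0887, -0.9961)
n_2 = (+0.9099, -0.4147)
n_3 = (+0.3802, +0.9249)
n_4 = (-0.8354, +0.5496)
  (0,1): δ = 142.67°  ·
  (0,2): δ = 72.08°  ·
  (0,3): δ = 20.08°  ✓
  (0,4): δ = 99.09°  ·
  (1,2): δ = 109.41°  ·
  (1,3): δ = 17.25°  ✓
  (1,4): δ = 61.75°  ·
  (2,3): δ = 87.84°  ·
  (2,4): δ = 8.84°  ✓
  (3,4): δ = 100.99°  ·
antipodal pairs: 3

count = 3; pairs: (0,3), (1,3), (2,4)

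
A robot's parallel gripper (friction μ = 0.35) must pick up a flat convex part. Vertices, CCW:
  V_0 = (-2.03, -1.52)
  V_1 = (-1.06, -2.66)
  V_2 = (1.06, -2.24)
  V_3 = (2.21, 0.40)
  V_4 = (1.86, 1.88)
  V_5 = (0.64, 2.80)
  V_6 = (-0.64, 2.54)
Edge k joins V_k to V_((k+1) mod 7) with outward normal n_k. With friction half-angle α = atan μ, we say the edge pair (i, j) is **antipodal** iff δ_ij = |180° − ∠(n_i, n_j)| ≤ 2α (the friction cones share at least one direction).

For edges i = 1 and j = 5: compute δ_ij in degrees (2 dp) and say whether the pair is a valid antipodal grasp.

α = atan 0.35 = 19.29°;  2α = 38.58°
edge 1: e_1 = (+2.12, +0.42);  n_1 = (+0.1943, -0.9809)
edge 5: e_5 = (-1.28, -0.26);  n_5 = (-0.1991, +0.9800)
∠(n_1, n_5) = 179.72°
δ = |180° − 179.72°| = 0.28°
0.28° ≤ 2α = 38.58°  →  valid

δ = 0.28°, valid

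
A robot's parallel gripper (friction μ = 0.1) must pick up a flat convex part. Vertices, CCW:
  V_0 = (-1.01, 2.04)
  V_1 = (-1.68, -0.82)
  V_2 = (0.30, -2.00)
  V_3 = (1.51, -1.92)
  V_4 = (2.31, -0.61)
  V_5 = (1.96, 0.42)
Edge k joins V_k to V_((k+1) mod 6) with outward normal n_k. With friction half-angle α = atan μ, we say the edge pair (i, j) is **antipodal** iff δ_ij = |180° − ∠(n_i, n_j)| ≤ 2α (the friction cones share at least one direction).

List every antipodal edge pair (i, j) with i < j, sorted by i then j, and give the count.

α = atan 0.1 = 5.71°;  2α = 11.42°
n_0 = (-0.9736, +0.2281)
n_1 = (-0.5119, -0.8590)
n_2 = (+0.0660, -0.9978)
n_3 = (+0.8534, -0.5212)
n_4 = (+0.9468, +0.3217)
n_5 = (+0.4789, +0.8779)
  (0,1): δ = 107.61°  ·
  (0,2): δ = 73.03°  ·
  (0,3): δ = 18.23°  ·
  (0,4): δ = 31.95°  ·
  (0,5): δ = 74.57°  ·
  (1,2): δ = 145.42°  ·
  (1,3): δ = 90.62°  ·
  (1,4): δ = 40.44°  ·
  (1,5): δ = 2.18°  ✓
  (2,3): δ = 125.19°  ·
  (2,4): δ = 75.01°  ·
  (2,5): δ = 32.39°  ·
  (3,4): δ = 129.82°  ·
  (3,5): δ = 87.20°  ·
  (4,5): δ = 137.38°  ·
antipodal pairs: 1

count = 1; pairs: (1,5)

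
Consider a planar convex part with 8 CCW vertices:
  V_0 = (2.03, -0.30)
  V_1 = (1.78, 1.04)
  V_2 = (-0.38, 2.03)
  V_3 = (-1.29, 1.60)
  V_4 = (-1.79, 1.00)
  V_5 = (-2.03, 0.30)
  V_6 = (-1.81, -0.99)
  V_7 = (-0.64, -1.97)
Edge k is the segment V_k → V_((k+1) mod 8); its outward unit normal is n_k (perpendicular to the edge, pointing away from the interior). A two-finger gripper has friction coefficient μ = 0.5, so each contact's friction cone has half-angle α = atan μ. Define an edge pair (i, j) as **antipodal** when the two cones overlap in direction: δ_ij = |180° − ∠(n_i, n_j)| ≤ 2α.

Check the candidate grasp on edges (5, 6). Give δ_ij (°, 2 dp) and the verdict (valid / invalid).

δ = 139.63°, invalid

α = atan 0.5 = 26.57°;  2α = 53.13°
edge 5: e_5 = (+0.22, -1.29);  n_5 = (-0.9858, -0.1681)
edge 6: e_6 = (+1.17, -0.98);  n_6 = (-0.6421, -0.7666)
∠(n_5, n_6) = 40.37°
δ = |180° − 40.37°| = 139.63°
139.63° > 2α = 53.13°  →  invalid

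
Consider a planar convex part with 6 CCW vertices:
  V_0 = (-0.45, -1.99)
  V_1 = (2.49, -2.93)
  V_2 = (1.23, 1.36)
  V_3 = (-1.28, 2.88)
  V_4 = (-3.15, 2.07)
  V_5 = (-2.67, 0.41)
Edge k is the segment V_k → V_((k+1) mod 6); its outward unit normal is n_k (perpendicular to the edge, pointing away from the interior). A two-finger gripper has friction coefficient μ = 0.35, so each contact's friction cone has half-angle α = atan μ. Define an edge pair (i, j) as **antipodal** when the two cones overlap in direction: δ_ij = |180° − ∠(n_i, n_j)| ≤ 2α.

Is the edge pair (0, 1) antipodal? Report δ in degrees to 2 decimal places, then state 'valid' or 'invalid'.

δ = 55.90°, invalid

α = atan 0.35 = 19.29°;  2α = 38.58°
edge 0: e_0 = (+2.94, -0.94);  n_0 = (-0.3045, -0.9525)
edge 1: e_1 = (-1.26, +4.29);  n_1 = (+0.9595, +0.2818)
∠(n_0, n_1) = 124.10°
δ = |180° − 124.10°| = 55.90°
55.90° > 2α = 38.58°  →  invalid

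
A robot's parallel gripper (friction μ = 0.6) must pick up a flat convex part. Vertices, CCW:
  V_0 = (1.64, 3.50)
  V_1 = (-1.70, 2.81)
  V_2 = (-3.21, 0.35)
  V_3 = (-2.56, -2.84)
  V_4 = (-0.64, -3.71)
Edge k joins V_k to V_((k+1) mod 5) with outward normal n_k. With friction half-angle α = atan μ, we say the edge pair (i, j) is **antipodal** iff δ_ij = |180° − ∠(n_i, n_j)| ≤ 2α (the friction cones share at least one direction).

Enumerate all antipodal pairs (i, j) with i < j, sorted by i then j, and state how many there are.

α = atan 0.6 = 30.96°;  2α = 61.93°
n_0 = (-0.2023, +0.9793)
n_1 = (-0.8523, +0.5231)
n_2 = (-0.9799, -0.1997)
n_3 = (-0.4127, -0.9109)
n_4 = (+0.9535, -0.3015)
  (0,1): δ = 133.21°  ·
  (0,2): δ = 90.16°  ·
  (0,3): δ = 36.05°  ✓
  (0,4): δ = 60.78°  ✓
  (1,2): δ = 136.94°  ·
  (1,3): δ = 82.83°  ·
  (1,4): δ = 13.99°  ✓
  (2,3): δ = 125.89°  ·
  (2,4): δ = 29.07°  ✓
  (3,4): δ = 83.17°  ·
antipodal pairs: 4

count = 4; pairs: (0,3), (0,4), (1,4), (2,4)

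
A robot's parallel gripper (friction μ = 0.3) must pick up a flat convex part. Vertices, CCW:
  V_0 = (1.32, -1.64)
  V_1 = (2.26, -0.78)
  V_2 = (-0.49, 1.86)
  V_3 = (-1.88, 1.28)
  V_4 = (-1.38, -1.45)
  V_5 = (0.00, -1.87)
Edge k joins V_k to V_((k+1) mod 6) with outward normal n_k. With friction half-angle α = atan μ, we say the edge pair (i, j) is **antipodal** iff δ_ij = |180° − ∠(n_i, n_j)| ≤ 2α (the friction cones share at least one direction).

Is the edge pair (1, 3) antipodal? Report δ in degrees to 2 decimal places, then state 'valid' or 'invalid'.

α = atan 0.3 = 16.70°;  2α = 33.40°
edge 1: e_1 = (-2.75, +2.64);  n_1 = (+0.6925, +0.7214)
edge 3: e_3 = (+0.50, -2.73);  n_3 = (-0.9836, -0.1802)
∠(n_1, n_3) = 144.21°
δ = |180° − 144.21°| = 35.79°
35.79° > 2α = 33.40°  →  invalid

δ = 35.79°, invalid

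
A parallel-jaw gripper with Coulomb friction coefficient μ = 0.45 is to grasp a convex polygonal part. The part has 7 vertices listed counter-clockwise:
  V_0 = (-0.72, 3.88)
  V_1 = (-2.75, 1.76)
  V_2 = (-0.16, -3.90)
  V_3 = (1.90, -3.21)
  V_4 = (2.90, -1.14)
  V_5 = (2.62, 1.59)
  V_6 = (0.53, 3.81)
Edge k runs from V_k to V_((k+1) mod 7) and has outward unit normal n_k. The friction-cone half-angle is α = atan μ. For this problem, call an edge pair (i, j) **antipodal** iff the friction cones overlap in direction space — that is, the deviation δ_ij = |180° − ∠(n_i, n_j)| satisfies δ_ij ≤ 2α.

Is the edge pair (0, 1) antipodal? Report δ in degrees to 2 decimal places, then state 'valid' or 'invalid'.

α = atan 0.45 = 24.23°;  2α = 48.46°
edge 0: e_0 = (-2.03, -2.12);  n_0 = (-0.7223, +0.6916)
edge 1: e_1 = (+2.59, -5.66);  n_1 = (-0.9093, -0.4161)
∠(n_0, n_1) = 68.35°
δ = |180° − 68.35°| = 111.65°
111.65° > 2α = 48.46°  →  invalid

δ = 111.65°, invalid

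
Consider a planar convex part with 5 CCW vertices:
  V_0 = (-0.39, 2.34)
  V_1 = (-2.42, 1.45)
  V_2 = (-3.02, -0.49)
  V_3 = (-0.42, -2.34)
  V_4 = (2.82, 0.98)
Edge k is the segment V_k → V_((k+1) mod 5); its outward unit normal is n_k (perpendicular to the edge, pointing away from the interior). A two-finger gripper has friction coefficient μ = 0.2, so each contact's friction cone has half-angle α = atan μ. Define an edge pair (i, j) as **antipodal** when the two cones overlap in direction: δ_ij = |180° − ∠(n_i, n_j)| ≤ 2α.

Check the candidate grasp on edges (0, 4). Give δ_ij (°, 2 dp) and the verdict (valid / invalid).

δ = 133.37°, invalid

α = atan 0.2 = 11.31°;  2α = 22.62°
edge 0: e_0 = (-2.03, -0.89);  n_0 = (-0.4015, +0.9158)
edge 4: e_4 = (-3.21, +1.36);  n_4 = (+0.3901, +0.9208)
∠(n_0, n_4) = 46.63°
δ = |180° − 46.63°| = 133.37°
133.37° > 2α = 22.62°  →  invalid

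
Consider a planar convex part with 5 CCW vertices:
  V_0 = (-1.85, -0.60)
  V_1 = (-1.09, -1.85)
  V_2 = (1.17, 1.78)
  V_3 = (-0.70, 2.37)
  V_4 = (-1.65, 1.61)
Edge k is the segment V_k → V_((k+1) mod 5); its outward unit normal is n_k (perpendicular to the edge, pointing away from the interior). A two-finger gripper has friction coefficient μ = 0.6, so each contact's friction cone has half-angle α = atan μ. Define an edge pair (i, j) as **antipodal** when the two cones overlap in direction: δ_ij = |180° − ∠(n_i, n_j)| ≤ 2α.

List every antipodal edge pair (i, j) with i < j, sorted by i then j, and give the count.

α = atan 0.6 = 30.96°;  2α = 61.93°
n_0 = (-0.8545, -0.5195)
n_1 = (+0.8489, -0.5285)
n_2 = (+0.3009, +0.9537)
n_3 = (-0.6247, +0.7809)
n_4 = (-0.9959, +0.0901)
  (0,1): δ = 63.21°  ·
  (0,2): δ = 41.19°  ✓
  (0,3): δ = 97.36°  ·
  (0,4): δ = 143.53°  ·
  (1,2): δ = 75.60°  ·
  (1,3): δ = 19.43°  ✓
  (1,4): δ = 26.73°  ✓
  (2,3): δ = 123.83°  ·
  (2,4): δ = 77.66°  ·
  (3,4): δ = 133.83°  ·
antipodal pairs: 3

count = 3; pairs: (0,2), (1,3), (1,4)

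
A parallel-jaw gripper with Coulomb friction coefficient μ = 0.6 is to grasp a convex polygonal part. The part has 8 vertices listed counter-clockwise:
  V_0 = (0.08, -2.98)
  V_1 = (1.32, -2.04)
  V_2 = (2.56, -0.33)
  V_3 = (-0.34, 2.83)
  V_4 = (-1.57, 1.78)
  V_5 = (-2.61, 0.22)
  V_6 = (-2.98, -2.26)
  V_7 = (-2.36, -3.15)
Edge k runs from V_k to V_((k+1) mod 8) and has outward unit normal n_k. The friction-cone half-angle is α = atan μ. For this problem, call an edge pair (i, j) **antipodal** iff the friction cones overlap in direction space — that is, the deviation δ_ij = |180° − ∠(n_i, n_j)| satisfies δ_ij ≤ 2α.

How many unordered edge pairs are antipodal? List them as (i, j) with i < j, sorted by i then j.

α = atan 0.6 = 30.96°;  2α = 61.93°
n_0 = (+0.6041, -0.7969)
n_1 = (+0.8096, -0.5870)
n_2 = (+0.7368, +0.6761)
n_3 = (-0.6493, +0.7606)
n_4 = (-0.8321, +0.5547)
n_5 = (-0.9891, +0.1476)
n_6 = (-0.8205, -0.5716)
n_7 = (+0.0695, -0.9976)
  (0,1): δ = 163.11°  ·
  (0,2): δ = 84.62°  ·
  (0,3): δ = 3.32°  ✓
  (0,4): δ = 19.15°  ✓
  (0,5): δ = 44.35°  ✓
  (0,6): δ = 87.70°  ·
  (0,7): δ = 146.82°  ·
  (1,2): δ = 101.51°  ·
  (1,3): δ = 13.57°  ✓
  (1,4): δ = 2.26°  ✓
  (1,5): δ = 27.46°  ✓
  (1,6): δ = 70.81°  ·
  (1,7): δ = 129.93°  ·
  (2,3): δ = 92.06°  ·
  (2,4): δ = 76.23°  ·
  (2,5): δ = 51.03°  ✓
  (2,6): δ = 7.68°  ✓
  (2,7): δ = 51.44°  ✓
  (3,4): δ = 164.18°  ·
  (3,5): δ = 138.97°  ·
  (3,6): δ = 95.62°  ·
  (3,7): δ = 36.50°  ✓
  (4,5): δ = 154.80°  ·
  (4,6): δ = 111.45°  ·
  (4,7): δ = 52.32°  ✓
  (5,6): δ = 136.65°  ·
  (5,7): δ = 77.53°  ·
  (6,7): δ = 120.88°  ·
antipodal pairs: 11

count = 11; pairs: (0,3), (0,4), (0,5), (1,3), (1,4), (1,5), (2,5), (2,6), (2,7), (3,7), (4,7)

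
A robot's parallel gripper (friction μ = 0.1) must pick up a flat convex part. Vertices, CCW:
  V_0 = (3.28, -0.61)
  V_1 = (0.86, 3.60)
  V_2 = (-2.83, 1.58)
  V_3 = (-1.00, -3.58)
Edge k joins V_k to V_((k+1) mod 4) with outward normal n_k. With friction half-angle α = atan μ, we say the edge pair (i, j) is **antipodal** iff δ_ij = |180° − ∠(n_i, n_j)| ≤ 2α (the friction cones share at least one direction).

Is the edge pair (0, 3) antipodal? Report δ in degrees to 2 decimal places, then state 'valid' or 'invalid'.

δ = 94.87°, invalid

α = atan 0.1 = 5.71°;  2α = 11.42°
edge 0: e_0 = (-2.42, +4.21);  n_0 = (+0.8670, +0.4984)
edge 3: e_3 = (+4.28, +2.97);  n_3 = (+0.5701, -0.8216)
∠(n_0, n_3) = 85.13°
δ = |180° − 85.13°| = 94.87°
94.87° > 2α = 11.42°  →  invalid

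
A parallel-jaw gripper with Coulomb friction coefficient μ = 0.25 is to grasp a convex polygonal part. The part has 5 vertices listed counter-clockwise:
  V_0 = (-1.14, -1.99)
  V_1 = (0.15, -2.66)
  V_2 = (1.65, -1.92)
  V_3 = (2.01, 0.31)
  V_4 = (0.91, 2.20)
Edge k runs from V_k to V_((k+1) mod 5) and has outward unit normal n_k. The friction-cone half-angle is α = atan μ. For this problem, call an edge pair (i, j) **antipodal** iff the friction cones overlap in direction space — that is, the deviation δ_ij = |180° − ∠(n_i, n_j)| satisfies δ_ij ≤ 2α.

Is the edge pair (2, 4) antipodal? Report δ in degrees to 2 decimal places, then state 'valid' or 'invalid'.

α = atan 0.25 = 14.04°;  2α = 28.07°
edge 2: e_2 = (+0.36, +2.23);  n_2 = (+0.9872, -0.1594)
edge 4: e_4 = (-2.05, -4.19);  n_4 = (-0.8983, +0.4395)
∠(n_2, n_4) = 163.10°
δ = |180° − 163.10°| = 16.90°
16.90° ≤ 2α = 28.07°  →  valid

δ = 16.90°, valid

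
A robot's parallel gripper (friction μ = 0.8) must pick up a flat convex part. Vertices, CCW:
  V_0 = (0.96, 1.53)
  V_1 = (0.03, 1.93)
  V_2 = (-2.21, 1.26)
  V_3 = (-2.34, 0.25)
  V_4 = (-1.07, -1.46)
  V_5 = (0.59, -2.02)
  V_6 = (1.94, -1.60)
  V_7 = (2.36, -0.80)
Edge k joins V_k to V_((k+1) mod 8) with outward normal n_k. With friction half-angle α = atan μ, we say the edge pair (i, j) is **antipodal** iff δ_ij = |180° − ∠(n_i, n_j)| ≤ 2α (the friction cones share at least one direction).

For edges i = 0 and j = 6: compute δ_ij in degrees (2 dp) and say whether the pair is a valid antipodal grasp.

α = atan 0.8 = 38.66°;  2α = 77.32°
edge 0: e_0 = (-0.93, +0.40);  n_0 = (+0.3951, +0.9186)
edge 6: e_6 = (+0.42, +0.80);  n_6 = (+0.8854, -0.4648)
∠(n_0, n_6) = 94.43°
δ = |180° − 94.43°| = 85.57°
85.57° > 2α = 77.32°  →  invalid

δ = 85.57°, invalid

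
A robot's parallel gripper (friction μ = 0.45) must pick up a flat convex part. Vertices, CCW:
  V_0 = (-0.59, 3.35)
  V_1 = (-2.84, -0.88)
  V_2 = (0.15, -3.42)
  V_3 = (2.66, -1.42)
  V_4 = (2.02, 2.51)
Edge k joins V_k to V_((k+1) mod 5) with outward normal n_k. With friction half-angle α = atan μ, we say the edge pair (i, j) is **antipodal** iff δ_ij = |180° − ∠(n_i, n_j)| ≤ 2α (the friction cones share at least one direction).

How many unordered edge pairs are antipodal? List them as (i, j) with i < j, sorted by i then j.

count = 4; pairs: (0,2), (0,3), (1,3), (1,4)

α = atan 0.45 = 24.23°;  2α = 48.46°
n_0 = (-0.8829, +0.4696)
n_1 = (-0.6474, -0.7621)
n_2 = (+0.6232, -0.7821)
n_3 = (+0.9870, +0.1607)
n_4 = (+0.3064, +0.9519)
  (0,1): δ = 102.34°  ·
  (0,2): δ = 23.44°  ✓
  (0,3): δ = 37.26°  ✓
  (0,4): δ = 100.17°  ·
  (1,2): δ = 101.10°  ·
  (1,3): δ = 40.40°  ✓
  (1,4): δ = 22.51°  ✓
  (2,3): δ = 119.30°  ·
  (2,4): δ = 56.39°  ·
  (3,4): δ = 117.09°  ·
antipodal pairs: 4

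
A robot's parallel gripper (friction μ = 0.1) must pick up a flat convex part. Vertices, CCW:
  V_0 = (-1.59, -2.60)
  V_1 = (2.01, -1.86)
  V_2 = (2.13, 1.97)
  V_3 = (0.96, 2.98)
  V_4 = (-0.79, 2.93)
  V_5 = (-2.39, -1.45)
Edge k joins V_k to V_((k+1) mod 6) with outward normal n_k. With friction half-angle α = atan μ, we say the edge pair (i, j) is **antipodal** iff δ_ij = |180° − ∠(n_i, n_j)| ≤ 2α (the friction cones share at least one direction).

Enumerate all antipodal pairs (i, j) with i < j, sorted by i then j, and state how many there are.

count = 1; pairs: (0,3)

α = atan 0.1 = 5.71°;  2α = 11.42°
n_0 = (+0.2013, -0.9795)
n_1 = (+0.9995, -0.0313)
n_2 = (+0.6535, +0.7570)
n_3 = (-0.0286, +0.9996)
n_4 = (-0.9393, +0.3431)
n_5 = (-0.8209, -0.5711)
  (0,1): δ = 103.41°  ·
  (0,2): δ = 52.42°  ·
  (0,3): δ = 9.98°  ✓
  (0,4): δ = 58.32°  ·
  (0,5): δ = 113.21°  ·
  (1,2): δ = 129.01°  ·
  (1,3): δ = 86.57°  ·
  (1,4): δ = 18.27°  ·
  (1,5): δ = 36.62°  ·
  (2,3): δ = 137.56°  ·
  (2,4): δ = 69.26°  ·
  (2,5): δ = 14.37°  ·
  (3,4): δ = 111.70°  ·
  (3,5): δ = 56.81°  ·
  (4,5): δ = 125.11°  ·
antipodal pairs: 1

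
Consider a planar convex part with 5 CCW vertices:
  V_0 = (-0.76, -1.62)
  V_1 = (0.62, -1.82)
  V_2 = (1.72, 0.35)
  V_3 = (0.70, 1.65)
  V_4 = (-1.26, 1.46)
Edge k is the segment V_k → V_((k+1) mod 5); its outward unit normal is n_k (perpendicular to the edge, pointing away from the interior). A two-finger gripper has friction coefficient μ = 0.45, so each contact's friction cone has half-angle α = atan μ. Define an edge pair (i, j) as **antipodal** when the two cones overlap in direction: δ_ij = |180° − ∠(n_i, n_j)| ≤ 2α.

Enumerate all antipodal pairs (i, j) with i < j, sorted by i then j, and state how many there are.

α = atan 0.45 = 24.23°;  2α = 48.46°
n_0 = (-0.1434, -0.9897)
n_1 = (+0.8919, -0.4521)
n_2 = (+0.7867, +0.6173)
n_3 = (-0.0965, +0.9953)
n_4 = (-0.9871, -0.1602)
  (0,1): δ = 108.63°  ·
  (0,2): δ = 43.64°  ✓
  (0,3): δ = 13.78°  ✓
  (0,4): δ = 107.47°  ·
  (1,2): δ = 115.00°  ·
  (1,3): δ = 57.58°  ·
  (1,4): δ = 36.10°  ✓
  (2,3): δ = 122.58°  ·
  (2,4): δ = 28.90°  ✓
  (3,4): δ = 86.32°  ·
antipodal pairs: 4

count = 4; pairs: (0,2), (0,3), (1,4), (2,4)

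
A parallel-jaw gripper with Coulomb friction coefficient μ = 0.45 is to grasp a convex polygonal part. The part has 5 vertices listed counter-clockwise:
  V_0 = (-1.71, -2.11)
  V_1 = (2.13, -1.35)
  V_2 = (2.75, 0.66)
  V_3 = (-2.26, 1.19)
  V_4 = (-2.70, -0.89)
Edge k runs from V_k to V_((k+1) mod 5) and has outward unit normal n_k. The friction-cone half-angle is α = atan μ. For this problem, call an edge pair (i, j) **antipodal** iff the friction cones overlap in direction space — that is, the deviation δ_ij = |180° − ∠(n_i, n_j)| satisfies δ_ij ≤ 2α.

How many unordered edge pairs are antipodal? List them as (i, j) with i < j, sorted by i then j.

α = atan 0.45 = 24.23°;  2α = 48.46°
n_0 = (+0.1942, -0.9810)
n_1 = (+0.9556, -0.2948)
n_2 = (+0.1052, +0.9945)
n_3 = (-0.9783, +0.2070)
n_4 = (-0.7765, -0.6301)
  (0,1): δ = 118.34°  ·
  (0,2): δ = 17.23°  ✓
  (0,3): δ = 66.86°  ·
  (0,4): δ = 117.86°  ·
  (1,2): δ = 78.90°  ·
  (1,3): δ = 5.20°  ✓
  (1,4): δ = 56.20°  ·
  (2,3): δ = 95.91°  ·
  (2,4): δ = 44.90°  ✓
  (3,4): δ = 129.00°  ·
antipodal pairs: 3

count = 3; pairs: (0,2), (1,3), (2,4)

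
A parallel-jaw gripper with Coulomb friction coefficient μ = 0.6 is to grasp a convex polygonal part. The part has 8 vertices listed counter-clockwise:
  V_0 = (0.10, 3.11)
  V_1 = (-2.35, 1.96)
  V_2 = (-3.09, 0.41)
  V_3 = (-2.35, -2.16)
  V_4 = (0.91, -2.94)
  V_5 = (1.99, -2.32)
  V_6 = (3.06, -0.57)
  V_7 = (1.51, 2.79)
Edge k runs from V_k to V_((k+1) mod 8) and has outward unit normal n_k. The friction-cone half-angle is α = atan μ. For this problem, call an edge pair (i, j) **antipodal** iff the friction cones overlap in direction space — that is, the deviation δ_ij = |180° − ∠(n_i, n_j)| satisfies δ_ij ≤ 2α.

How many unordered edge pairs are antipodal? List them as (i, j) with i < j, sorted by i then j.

count = 12; pairs: (0,3), (0,4), (0,5), (1,4), (1,5), (1,6), (2,5), (2,6), (2,7), (3,6), (3,7), (4,7)

α = atan 0.6 = 30.96°;  2α = 61.93°
n_0 = (-0.4249, +0.9052)
n_1 = (-0.9024, +0.4308)
n_2 = (-0.9610, -0.2767)
n_3 = (-0.2327, -0.9725)
n_4 = (+0.4979, -0.8673)
n_5 = (+0.8532, -0.5216)
n_6 = (+0.9080, +0.4189)
n_7 = (+0.2213, +0.9752)
  (0,1): δ = 140.67°  ·
  (0,2): δ = 99.08°  ·
  (0,3): δ = 38.60°  ✓
  (0,4): δ = 4.71°  ✓
  (0,5): δ = 33.41°  ✓
  (0,6): δ = 89.62°  ·
  (0,7): δ = 142.07°  ·
  (1,2): δ = 138.42°  ·
  (1,3): δ = 77.94°  ·
  (1,4): δ = 34.62°  ✓
  (1,5): δ = 5.92°  ✓
  (1,6): δ = 50.29°  ✓
  (1,7): δ = 102.73°  ·
  (2,3): δ = 119.52°  ·
  (2,4): δ = 76.20°  ·
  (2,5): δ = 47.51°  ✓
  (2,6): δ = 8.70°  ✓
  (2,7): δ = 61.15°  ✓
  (3,4): δ = 136.69°  ·
  (3,5): δ = 107.99°  ·
  (3,6): δ = 51.78°  ✓
  (3,7): δ = 0.67°  ✓
  (4,5): δ = 151.30°  ·
  (4,6): δ = 95.09°  ·
  (4,7): δ = 42.65°  ✓
  (5,6): δ = 123.79°  ·
  (5,7): δ = 71.34°  ·
  (6,7): δ = 127.55°  ·
antipodal pairs: 12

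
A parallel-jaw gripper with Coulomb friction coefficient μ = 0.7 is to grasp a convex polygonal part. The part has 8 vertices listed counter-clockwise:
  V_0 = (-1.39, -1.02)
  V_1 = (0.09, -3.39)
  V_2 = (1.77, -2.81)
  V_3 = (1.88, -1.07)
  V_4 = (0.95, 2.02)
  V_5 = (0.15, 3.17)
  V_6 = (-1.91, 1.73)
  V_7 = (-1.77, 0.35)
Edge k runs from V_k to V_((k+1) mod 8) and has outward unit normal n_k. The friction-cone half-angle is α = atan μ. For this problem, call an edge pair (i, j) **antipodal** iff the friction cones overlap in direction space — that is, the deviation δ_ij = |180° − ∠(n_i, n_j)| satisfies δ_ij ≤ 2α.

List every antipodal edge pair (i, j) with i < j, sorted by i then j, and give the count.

α = atan 0.7 = 34.99°;  2α = 69.98°
n_0 = (-0.8482, -0.5297)
n_1 = (+0.3263, -0.9453)
n_2 = (+0.9980, -0.0631)
n_3 = (+0.9576, +0.2882)
n_4 = (+0.8209, +0.5711)
n_5 = (-0.5729, +0.8196)
n_6 = (-0.9949, -0.1009)
n_7 = (-0.9636, -0.2673)
  (0,1): δ = 102.94°  ·
  (0,2): δ = 35.60°  ✓
  (0,3): δ = 15.23°  ✓
  (0,4): δ = 2.84°  ✓
  (0,5): δ = 92.97°  ·
  (0,6): δ = 153.81°  ·
  (0,7): δ = 163.52°  ·
  (1,2): δ = 112.66°  ·
  (1,3): δ = 92.30°  ·
  (1,4): δ = 74.22°  ·
  (1,5): δ = 15.91°  ✓
  (1,6): δ = 76.75°  ·
  (1,7): δ = 86.46°  ·
  (2,3): δ = 159.63°  ·
  (2,4): δ = 141.56°  ·
  (2,5): δ = 51.43°  ✓
  (2,6): δ = 9.41°  ✓
  (2,7): δ = 19.12°  ✓
  (3,4): δ = 161.93°  ·
  (3,5): δ = 71.80°  ·
  (3,6): δ = 10.96°  ✓
  (3,7): δ = 1.25°  ✓
  (4,5): δ = 89.87°  ·
  (4,6): δ = 29.03°  ✓
  (4,7): δ = 19.32°  ✓
  (5,6): δ = 119.16°  ·
  (5,7): δ = 109.45°  ·
  (6,7): δ = 170.29°  ·
antipodal pairs: 11

count = 11; pairs: (0,2), (0,3), (0,4), (1,5), (2,5), (2,6), (2,7), (3,6), (3,7), (4,6), (4,7)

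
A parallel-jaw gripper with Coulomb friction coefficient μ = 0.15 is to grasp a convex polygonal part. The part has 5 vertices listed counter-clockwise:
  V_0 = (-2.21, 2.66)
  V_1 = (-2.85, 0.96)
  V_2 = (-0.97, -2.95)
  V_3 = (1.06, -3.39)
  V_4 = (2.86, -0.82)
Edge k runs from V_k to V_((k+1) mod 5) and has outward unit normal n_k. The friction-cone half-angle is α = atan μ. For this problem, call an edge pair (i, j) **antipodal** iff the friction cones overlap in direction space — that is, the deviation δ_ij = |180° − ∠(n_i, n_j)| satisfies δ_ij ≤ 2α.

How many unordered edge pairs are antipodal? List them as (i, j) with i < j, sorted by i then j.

count = 1; pairs: (0,3)

α = atan 0.15 = 8.53°;  2α = 17.06°
n_0 = (-0.9359, +0.3523)
n_1 = (-0.9012, -0.4333)
n_2 = (-0.2118, -0.9773)
n_3 = (+0.8191, -0.5737)
n_4 = (+0.5659, +0.8245)
  (0,1): δ = 133.69°  ·
  (0,2): δ = 81.60°  ·
  (0,3): δ = 14.38°  ✓
  (0,4): δ = 76.16°  ·
  (1,2): δ = 127.91°  ·
  (1,3): δ = 60.69°  ·
  (1,4): δ = 29.86°  ·
  (2,3): δ = 112.78°  ·
  (2,4): δ = 22.24°  ·
  (3,4): δ = 89.46°  ·
antipodal pairs: 1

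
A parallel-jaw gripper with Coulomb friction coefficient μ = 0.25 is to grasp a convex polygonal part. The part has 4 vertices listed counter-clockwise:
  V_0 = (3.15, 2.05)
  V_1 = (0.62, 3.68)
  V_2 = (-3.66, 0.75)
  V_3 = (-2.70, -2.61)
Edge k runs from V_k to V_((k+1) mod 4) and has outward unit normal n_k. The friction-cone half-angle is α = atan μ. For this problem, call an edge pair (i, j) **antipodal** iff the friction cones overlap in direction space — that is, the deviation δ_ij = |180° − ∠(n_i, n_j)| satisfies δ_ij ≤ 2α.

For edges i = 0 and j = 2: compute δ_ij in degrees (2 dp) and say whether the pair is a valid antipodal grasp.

α = atan 0.25 = 14.04°;  2α = 28.07°
edge 0: e_0 = (-2.53, +1.63);  n_0 = (+0.5416, +0.8406)
edge 2: e_2 = (+0.96, -3.36);  n_2 = (-0.9615, -0.2747)
∠(n_0, n_2) = 138.74°
δ = |180° − 138.74°| = 41.26°
41.26° > 2α = 28.07°  →  invalid

δ = 41.26°, invalid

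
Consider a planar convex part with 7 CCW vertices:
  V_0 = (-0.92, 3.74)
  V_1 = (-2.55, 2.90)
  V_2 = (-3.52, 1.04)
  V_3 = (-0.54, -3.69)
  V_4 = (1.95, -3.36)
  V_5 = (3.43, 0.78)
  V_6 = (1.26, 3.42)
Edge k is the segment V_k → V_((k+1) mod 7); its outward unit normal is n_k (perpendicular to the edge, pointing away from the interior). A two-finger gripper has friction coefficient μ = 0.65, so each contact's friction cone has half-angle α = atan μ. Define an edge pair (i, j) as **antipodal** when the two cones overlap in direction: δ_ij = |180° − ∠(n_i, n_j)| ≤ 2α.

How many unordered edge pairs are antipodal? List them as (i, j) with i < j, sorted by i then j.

α = atan 0.65 = 33.02°;  2α = 66.05°
n_0 = (-0.4581, +0.8889)
n_1 = (-0.8867, +0.4624)
n_2 = (-0.8461, -0.5331)
n_3 = (+0.1314, -0.9913)
n_4 = (+0.9416, -0.3366)
n_5 = (+0.7725, +0.6350)
n_6 = (+0.1452, +0.9894)
  (0,1): δ = 144.81°  ·
  (0,2): δ = 85.05°  ·
  (0,3): δ = 19.71°  ✓
  (0,4): δ = 43.06°  ✓
  (0,5): δ = 102.16°  ·
  (0,6): δ = 144.39°  ·
  (1,2): δ = 120.25°  ·
  (1,3): δ = 54.91°  ✓
  (1,4): δ = 7.87°  ✓
  (1,5): δ = 66.96°  ·
  (1,6): δ = 109.19°  ·
  (2,3): δ = 114.66°  ·
  (2,4): δ = 51.88°  ✓
  (2,5): δ = 7.21°  ✓
  (2,6): δ = 49.44°  ✓
  (3,4): δ = 117.22°  ·
  (3,5): δ = 58.13°  ✓
  (3,6): δ = 15.90°  ✓
  (4,5): δ = 120.91°  ·
  (4,6): δ = 78.68°  ·
  (5,6): δ = 137.77°  ·
antipodal pairs: 9

count = 9; pairs: (0,3), (0,4), (1,3), (1,4), (2,4), (2,5), (2,6), (3,5), (3,6)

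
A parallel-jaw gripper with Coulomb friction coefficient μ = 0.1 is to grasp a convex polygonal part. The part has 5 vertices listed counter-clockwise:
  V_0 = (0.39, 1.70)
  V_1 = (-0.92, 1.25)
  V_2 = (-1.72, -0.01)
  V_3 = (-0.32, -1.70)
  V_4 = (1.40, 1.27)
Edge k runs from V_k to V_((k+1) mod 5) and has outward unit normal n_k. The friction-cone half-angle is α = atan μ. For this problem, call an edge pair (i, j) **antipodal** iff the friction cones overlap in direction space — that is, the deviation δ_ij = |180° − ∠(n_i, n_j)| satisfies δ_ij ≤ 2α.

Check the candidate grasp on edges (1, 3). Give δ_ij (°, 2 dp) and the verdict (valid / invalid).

α = atan 0.1 = 5.71°;  2α = 11.42°
edge 1: e_1 = (-0.80, -1.26);  n_1 = (-0.8442, +0.5360)
edge 3: e_3 = (+1.72, +2.97);  n_3 = (+0.8654, -0.5012)
∠(n_1, n_3) = 177.66°
δ = |180° − 177.66°| = 2.34°
2.34° ≤ 2α = 11.42°  →  valid

δ = 2.34°, valid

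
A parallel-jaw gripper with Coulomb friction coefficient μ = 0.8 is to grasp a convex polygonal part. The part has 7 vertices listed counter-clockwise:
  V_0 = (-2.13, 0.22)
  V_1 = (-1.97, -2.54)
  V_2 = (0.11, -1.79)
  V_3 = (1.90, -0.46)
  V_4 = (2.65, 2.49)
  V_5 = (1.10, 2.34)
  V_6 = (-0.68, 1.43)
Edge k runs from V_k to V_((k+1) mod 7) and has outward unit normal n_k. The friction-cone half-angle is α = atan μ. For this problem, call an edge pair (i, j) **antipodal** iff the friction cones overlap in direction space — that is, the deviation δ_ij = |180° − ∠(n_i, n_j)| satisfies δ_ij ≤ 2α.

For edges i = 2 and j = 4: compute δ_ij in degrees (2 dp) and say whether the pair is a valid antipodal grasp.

α = atan 0.8 = 38.66°;  2α = 77.32°
edge 2: e_2 = (+1.79, +1.33);  n_2 = (+0.5964, -0.8027)
edge 4: e_4 = (-1.55, -0.15);  n_4 = (-0.0963, +0.9954)
∠(n_2, n_4) = 148.91°
δ = |180° − 148.91°| = 31.09°
31.09° ≤ 2α = 77.32°  →  valid

δ = 31.09°, valid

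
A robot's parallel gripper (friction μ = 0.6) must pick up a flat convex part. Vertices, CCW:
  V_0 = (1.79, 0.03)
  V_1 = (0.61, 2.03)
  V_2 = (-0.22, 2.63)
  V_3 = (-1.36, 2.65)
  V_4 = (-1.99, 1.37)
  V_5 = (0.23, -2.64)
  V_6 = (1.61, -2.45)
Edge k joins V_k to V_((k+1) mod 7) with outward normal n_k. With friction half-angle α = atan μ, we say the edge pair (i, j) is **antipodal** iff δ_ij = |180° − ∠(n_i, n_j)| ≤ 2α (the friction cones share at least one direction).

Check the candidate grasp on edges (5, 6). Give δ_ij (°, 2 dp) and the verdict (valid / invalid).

α = atan 0.6 = 30.96°;  2α = 61.93°
edge 5: e_5 = (+1.38, +0.19);  n_5 = (+0.1364, -0.9907)
edge 6: e_6 = (+0.18, +2.48);  n_6 = (+0.9974, -0.0724)
∠(n_5, n_6) = 78.01°
δ = |180° − 78.01°| = 101.99°
101.99° > 2α = 61.93°  →  invalid

δ = 101.99°, invalid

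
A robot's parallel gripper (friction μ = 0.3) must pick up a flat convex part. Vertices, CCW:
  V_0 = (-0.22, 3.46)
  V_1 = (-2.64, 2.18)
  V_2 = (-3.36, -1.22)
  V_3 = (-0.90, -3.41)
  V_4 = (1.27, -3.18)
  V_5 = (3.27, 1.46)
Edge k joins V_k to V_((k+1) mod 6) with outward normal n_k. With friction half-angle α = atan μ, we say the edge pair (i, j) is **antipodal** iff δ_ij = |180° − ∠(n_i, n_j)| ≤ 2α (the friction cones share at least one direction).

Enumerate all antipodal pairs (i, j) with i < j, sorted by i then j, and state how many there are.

count = 3; pairs: (0,3), (1,4), (2,5)

α = atan 0.3 = 16.70°;  2α = 33.40°
n_0 = (-0.4676, +0.8840)
n_1 = (-0.9783, +0.2072)
n_2 = (-0.6649, -0.7469)
n_3 = (+0.1054, -0.9944)
n_4 = (+0.9183, -0.3958)
n_5 = (+0.4972, +0.8676)
  (0,1): δ = 129.83°  ·
  (0,2): δ = 69.55°  ·
  (0,3): δ = 21.83°  ✓
  (0,4): δ = 38.81°  ·
  (0,5): δ = 122.31°  ·
  (1,2): δ = 119.72°  ·
  (1,3): δ = 71.99°  ·
  (1,4): δ = 11.36°  ✓
  (1,5): δ = 72.14°  ·
  (2,3): δ = 132.27°  ·
  (2,4): δ = 71.64°  ·
  (2,5): δ = 11.86°  ✓
  (3,4): δ = 119.37°  ·
  (3,5): δ = 35.87°  ·
  (4,5): δ = 96.50°  ·
antipodal pairs: 3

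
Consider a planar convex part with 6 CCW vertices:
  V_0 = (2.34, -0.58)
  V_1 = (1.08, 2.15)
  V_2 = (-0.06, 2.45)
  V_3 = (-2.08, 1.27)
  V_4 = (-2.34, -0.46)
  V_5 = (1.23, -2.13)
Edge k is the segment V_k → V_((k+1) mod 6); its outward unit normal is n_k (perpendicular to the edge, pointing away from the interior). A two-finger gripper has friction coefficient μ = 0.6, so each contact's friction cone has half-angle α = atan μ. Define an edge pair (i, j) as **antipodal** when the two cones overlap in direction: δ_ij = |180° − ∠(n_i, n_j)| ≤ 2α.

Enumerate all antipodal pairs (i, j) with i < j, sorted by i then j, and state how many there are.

α = atan 0.6 = 30.96°;  2α = 61.93°
n_0 = (+0.9080, +0.4191)
n_1 = (+0.2545, +0.9671)
n_2 = (-0.5044, +0.8635)
n_3 = (-0.9889, +0.1486)
n_4 = (-0.4237, -0.9058)
n_5 = (+0.8130, -0.5822)
  (0,1): δ = 129.52°  ·
  (0,2): δ = 84.48°  ·
  (0,3): δ = 33.32°  ✓
  (0,4): δ = 40.16°  ✓
  (0,5): δ = 119.62°  ·
  (1,2): δ = 134.96°  ·
  (1,3): δ = 83.80°  ·
  (1,4): δ = 10.33°  ✓
  (1,5): δ = 69.14°  ·
  (2,3): δ = 128.84°  ·
  (2,4): δ = 55.36°  ✓
  (2,5): δ = 24.10°  ✓
  (3,4): δ = 106.52°  ·
  (3,5): δ = 27.06°  ✓
  (4,5): δ = 100.54°  ·
antipodal pairs: 6

count = 6; pairs: (0,3), (0,4), (1,4), (2,4), (2,5), (3,5)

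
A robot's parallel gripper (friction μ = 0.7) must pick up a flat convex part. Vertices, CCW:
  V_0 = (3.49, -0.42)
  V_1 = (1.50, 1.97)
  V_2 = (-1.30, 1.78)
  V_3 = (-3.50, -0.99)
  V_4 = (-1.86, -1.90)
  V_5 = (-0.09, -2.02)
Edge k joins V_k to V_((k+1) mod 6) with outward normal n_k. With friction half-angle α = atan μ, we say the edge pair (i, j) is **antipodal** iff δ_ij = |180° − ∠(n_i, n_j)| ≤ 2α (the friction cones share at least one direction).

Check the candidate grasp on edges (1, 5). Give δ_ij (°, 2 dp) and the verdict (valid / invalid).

α = atan 0.7 = 34.99°;  2α = 69.98°
edge 1: e_1 = (-2.80, -0.19);  n_1 = (-0.0677, +0.9977)
edge 5: e_5 = (+3.58, +1.60);  n_5 = (+0.4080, -0.9130)
∠(n_1, n_5) = 159.80°
δ = |180° − 159.80°| = 20.20°
20.20° ≤ 2α = 69.98°  →  valid

δ = 20.20°, valid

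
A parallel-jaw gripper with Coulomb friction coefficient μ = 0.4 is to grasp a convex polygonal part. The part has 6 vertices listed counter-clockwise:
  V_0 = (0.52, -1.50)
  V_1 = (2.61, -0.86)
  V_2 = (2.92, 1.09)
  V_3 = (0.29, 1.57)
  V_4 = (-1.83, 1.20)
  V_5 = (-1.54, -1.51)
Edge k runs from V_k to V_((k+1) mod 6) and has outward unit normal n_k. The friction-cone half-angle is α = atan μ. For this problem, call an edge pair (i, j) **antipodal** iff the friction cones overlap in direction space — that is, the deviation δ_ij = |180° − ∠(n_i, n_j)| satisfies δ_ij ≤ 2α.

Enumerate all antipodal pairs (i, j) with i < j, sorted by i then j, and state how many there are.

count = 5; pairs: (0,2), (0,3), (1,4), (2,5), (3,5)

α = atan 0.4 = 21.80°;  2α = 43.60°
n_0 = (+0.2928, -0.9562)
n_1 = (+0.9876, -0.1570)
n_2 = (+0.1795, +0.9837)
n_3 = (-0.1719, +0.9851)
n_4 = (-0.9943, -0.1064)
n_5 = (+0.0049, -1.0000)
  (0,1): δ = 116.06°  ·
  (0,2): δ = 27.37°  ✓
  (0,3): δ = 7.13°  ✓
  (0,4): δ = 79.08°  ·
  (0,5): δ = 163.25°  ·
  (1,2): δ = 91.31°  ·
  (1,3): δ = 71.07°  ·
  (1,4): δ = 15.14°  ✓
  (1,5): δ = 99.31°  ·
  (2,3): δ = 159.76°  ·
  (2,4): δ = 73.55°  ·
  (2,5): δ = 10.62°  ✓
  (3,4): δ = 93.79°  ·
  (3,5): δ = 9.62°  ✓
  (4,5): δ = 95.83°  ·
antipodal pairs: 5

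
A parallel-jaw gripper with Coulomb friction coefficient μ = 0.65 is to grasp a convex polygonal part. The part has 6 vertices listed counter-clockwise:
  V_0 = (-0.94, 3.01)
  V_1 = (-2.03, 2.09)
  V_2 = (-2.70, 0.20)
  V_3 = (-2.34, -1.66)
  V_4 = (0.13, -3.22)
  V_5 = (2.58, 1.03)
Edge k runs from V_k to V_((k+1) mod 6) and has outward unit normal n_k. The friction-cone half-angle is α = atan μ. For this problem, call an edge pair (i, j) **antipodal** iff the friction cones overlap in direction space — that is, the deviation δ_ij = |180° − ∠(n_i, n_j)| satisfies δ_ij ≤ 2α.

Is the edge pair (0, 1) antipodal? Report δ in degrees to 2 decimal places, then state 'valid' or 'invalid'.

δ = 149.68°, invalid

α = atan 0.65 = 33.02°;  2α = 66.05°
edge 0: e_0 = (-1.09, -0.92);  n_0 = (-0.6450, +0.7642)
edge 1: e_1 = (-0.67, -1.89);  n_1 = (-0.9425, +0.3341)
∠(n_0, n_1) = 30.32°
δ = |180° − 30.32°| = 149.68°
149.68° > 2α = 66.05°  →  invalid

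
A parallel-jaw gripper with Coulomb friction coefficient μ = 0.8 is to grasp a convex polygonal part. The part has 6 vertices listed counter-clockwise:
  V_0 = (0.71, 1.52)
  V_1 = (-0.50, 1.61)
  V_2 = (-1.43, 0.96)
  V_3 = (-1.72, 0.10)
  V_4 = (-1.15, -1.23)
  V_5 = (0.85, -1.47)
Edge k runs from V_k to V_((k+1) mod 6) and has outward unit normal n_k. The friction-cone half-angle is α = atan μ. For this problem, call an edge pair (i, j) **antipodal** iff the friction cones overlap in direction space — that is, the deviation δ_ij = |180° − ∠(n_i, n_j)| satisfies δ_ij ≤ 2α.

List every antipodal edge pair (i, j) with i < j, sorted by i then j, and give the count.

count = 6; pairs: (0,3), (0,4), (1,4), (1,5), (2,5), (3,5)

α = atan 0.8 = 38.66°;  2α = 77.32°
n_0 = (+0.0742, +0.9972)
n_1 = (-0.5729, +0.8196)
n_2 = (-0.9476, +0.3195)
n_3 = (-0.9191, -0.3939)
n_4 = (-0.1191, -0.9929)
n_5 = (+0.9989, +0.0468)
  (0,1): δ = 140.80°  ·
  (0,2): δ = 104.38°  ·
  (0,3): δ = 62.55°  ✓
  (0,4): δ = 2.59°  ✓
  (0,5): δ = 96.93°  ·
  (1,2): δ = 143.59°  ·
  (1,3): δ = 101.75°  ·
  (1,4): δ = 41.79°  ✓
  (1,5): δ = 57.73°  ✓
  (2,3): δ = 138.17°  ·
  (2,4): δ = 78.21°  ·
  (2,5): δ = 21.32°  ✓
  (3,4): δ = 120.04°  ·
  (3,5): δ = 20.52°  ✓
  (4,5): δ = 80.48°  ·
antipodal pairs: 6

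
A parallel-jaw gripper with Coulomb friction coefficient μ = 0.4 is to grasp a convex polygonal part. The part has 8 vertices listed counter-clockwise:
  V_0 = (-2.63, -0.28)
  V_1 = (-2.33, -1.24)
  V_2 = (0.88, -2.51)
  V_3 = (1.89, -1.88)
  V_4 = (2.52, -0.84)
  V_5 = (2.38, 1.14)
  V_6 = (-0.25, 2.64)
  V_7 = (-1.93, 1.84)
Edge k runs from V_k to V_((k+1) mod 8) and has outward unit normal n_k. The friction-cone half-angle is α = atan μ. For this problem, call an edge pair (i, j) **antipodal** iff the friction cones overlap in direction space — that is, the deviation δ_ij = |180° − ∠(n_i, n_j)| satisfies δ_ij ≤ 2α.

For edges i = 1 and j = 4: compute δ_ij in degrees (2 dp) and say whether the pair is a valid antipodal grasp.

α = atan 0.4 = 21.80°;  2α = 43.60°
edge 1: e_1 = (+3.21, -1.27);  n_1 = (-0.3679, -0.9299)
edge 4: e_4 = (-0.14, +1.98);  n_4 = (+0.9975, +0.0705)
∠(n_1, n_4) = 115.63°
δ = |180° − 115.63°| = 64.37°
64.37° > 2α = 43.60°  →  invalid

δ = 64.37°, invalid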